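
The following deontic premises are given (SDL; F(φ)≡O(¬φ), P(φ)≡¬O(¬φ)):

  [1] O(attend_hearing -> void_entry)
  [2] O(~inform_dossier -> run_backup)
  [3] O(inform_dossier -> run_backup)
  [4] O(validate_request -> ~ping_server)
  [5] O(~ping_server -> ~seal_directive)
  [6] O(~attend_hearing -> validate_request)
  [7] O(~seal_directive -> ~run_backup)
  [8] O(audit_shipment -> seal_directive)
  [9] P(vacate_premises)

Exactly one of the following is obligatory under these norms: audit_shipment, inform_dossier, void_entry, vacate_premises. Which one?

Premises 3 and 2 cover both cases: O(inform_dossier -> run_backup) and O(~inform_dossier -> run_backup). Since inform_dossier ∨ ~inform_dossier is a tautology, O(run_backup) follows.
The contrapositive of premise 7 (O(~seal_directive -> ~run_backup)) is O(run_backup -> seal_directive), and O(run_backup) is already established, so O(seal_directive).
The contrapositive of premise 5 (O(~ping_server -> ~seal_directive)) is O(seal_directive -> ping_server), and O(seal_directive) is already established, so O(ping_server).
Premise 4 is O(validate_request -> ~ping_server); contrapositively O(ping_server -> ~validate_request). Since O(ping_server) holds, K gives O(~validate_request).
Premise 6 is O(~attend_hearing -> validate_request); contrapositively O(~validate_request -> attend_hearing). Since O(~validate_request) holds, K gives O(attend_hearing).
Applying K to premise 1 (O(attend_hearing -> void_entry)) and O(attend_hearing) yields O(void_entry).
So O(void_entry) holds — void_entry is obligatory. None of the other listed options is made obligatory by any chain of premises.

void_entry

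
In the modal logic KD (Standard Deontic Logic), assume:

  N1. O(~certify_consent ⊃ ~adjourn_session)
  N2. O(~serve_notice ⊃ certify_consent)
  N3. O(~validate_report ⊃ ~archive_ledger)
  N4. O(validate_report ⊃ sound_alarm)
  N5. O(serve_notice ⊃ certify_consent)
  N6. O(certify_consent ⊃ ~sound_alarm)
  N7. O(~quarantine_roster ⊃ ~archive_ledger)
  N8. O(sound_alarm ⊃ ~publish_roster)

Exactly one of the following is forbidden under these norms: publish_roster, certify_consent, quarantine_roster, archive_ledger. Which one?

By case analysis on ~serve_notice: premise 2 gives O(~serve_notice ⊃ certify_consent) and premise 5 gives O(serve_notice ⊃ certify_consent), so O(certify_consent) either way.
From O(certify_consent) and premise 6, O(certify_consent ⊃ ~sound_alarm), we obtain O(~sound_alarm).
The contrapositive of premise 4 (O(validate_report ⊃ sound_alarm)) is O(~sound_alarm ⊃ ~validate_report), and O(~sound_alarm) is already established, so O(~validate_report).
From O(~validate_report) and premise 3, O(~validate_report ⊃ ~archive_ledger), we obtain O(~archive_ledger).
So O(~archive_ledger) holds, i.e. archive_ledger is forbidden. None of the other listed options is forbidden under the premises.

archive_ledger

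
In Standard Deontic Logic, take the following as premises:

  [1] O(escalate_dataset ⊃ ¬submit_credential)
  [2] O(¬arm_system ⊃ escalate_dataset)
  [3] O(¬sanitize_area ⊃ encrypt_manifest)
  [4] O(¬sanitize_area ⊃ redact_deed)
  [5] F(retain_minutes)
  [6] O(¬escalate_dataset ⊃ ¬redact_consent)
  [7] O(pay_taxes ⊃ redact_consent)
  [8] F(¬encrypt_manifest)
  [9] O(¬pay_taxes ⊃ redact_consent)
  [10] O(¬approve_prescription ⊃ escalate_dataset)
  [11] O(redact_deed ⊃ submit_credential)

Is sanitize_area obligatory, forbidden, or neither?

Obligatory

By case analysis on ¬pay_taxes: premise 9 gives O(¬pay_taxes ⊃ redact_consent) and premise 7 gives O(pay_taxes ⊃ redact_consent), so O(redact_consent) either way.
The contrapositive of premise 6 (O(¬escalate_dataset ⊃ ¬redact_consent)) is O(redact_consent ⊃ escalate_dataset), and O(redact_consent) is already established, so O(escalate_dataset).
Applying K to premise 1 (O(escalate_dataset ⊃ ¬submit_credential)) and O(escalate_dataset) yields O(¬submit_credential).
Premise 11 is O(redact_deed ⊃ submit_credential); contrapositively O(¬submit_credential ⊃ ¬redact_deed). Since O(¬submit_credential) holds, K gives O(¬redact_deed).
Premise 4, O(¬sanitize_area ⊃ redact_deed), contraposes to O(¬redact_deed ⊃ sanitize_area); with O(¬redact_deed) we get O(sanitize_area).
Premises 2, 3, 5, 8, 10 do not contribute to this derivation.
Hence sanitize_area is obligatory.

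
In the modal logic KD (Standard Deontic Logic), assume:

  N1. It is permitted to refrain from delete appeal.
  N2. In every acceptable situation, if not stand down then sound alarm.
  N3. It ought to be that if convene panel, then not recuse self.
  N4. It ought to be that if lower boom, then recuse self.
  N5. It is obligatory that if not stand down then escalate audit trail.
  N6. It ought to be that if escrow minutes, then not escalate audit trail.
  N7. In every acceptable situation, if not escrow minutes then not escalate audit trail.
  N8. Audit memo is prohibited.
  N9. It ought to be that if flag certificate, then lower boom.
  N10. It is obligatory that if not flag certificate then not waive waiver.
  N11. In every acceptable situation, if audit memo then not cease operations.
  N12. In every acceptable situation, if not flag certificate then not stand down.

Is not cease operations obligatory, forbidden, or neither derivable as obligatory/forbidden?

Premise 11 is O(audit_memo → ¬cease_operations), but O(audit_memo) is not derivable from the premises, so it does not yield O(¬cease_operations).
No premise or chain of K-axiom applications forces O(¬cease_operations), and none forces O(cease_operations). So ¬cease_operations is neither obligatory nor forbidden under these norms.

Neither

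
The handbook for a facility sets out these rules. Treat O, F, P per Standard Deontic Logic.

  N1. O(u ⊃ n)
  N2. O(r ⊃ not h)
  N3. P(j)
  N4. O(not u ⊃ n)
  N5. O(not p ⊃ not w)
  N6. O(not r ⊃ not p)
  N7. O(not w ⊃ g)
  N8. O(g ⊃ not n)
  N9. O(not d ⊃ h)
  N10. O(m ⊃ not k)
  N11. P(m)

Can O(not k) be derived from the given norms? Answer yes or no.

Premise 10 is O(m ⊃ not k), but O(m) is not derivable from the premises (the permission P(m) asserts only not O(not m), not O(m)), so it does not yield O(not k).
No other premise forces O(not k). An ideal world satisfying every premise can still have not k false, so O(not k) is not derivable.

No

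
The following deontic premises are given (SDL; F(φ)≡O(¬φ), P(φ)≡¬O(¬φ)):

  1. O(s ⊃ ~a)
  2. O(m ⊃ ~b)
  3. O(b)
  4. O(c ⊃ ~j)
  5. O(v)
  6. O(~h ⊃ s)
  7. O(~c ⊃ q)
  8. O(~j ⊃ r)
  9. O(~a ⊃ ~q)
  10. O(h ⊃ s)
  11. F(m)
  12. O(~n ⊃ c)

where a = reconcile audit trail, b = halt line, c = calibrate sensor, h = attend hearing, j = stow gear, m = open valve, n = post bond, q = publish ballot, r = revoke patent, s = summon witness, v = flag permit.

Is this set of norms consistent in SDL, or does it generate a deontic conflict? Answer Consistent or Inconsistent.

Premise 2 is O(m ⊃ ~b), but O(m) is not derivable from the premises, so it does not yield O(~b).
So O(~b) is not derivable, and the apparent clash with O(b) does not arise.
A world satisfying every obligation exists (e.g. a=false, b=true, c=true, h=false, j=false, m=false, n=false, q=false, r=true, s=true, v=true); no atom is both obligatory and forbidden, so the set is consistent.

Consistent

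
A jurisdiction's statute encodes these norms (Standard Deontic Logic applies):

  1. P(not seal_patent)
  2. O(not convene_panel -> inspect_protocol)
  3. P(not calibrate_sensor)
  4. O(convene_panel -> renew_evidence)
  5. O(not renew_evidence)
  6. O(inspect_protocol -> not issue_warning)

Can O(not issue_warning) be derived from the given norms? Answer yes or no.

Yes

Premise 5 states O(not renew_evidence) outright.
Premise 4, O(convene_panel -> renew_evidence), contraposes to O(not renew_evidence -> not convene_panel); with O(not renew_evidence) we get O(not convene_panel).
Applying K to premise 2 (O(not convene_panel -> inspect_protocol)) and O(not convene_panel) yields O(inspect_protocol).
Premise 6 is O(inspect_protocol -> not issue_warning); since O(inspect_protocol), deontic closure gives O(not issue_warning).
Premises 1, 3 do not contribute to this derivation.
So O(not issue_warning) follows.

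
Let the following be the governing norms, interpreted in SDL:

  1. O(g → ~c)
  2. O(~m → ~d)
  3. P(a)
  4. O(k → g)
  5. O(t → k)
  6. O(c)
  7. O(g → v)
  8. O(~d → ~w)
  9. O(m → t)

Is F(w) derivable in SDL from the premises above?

Premise 6 states O(c) outright.
Premise 1 is O(g → ~c); contrapositively O(c → ~g). Since O(c) holds, K gives O(~g).
The contrapositive of premise 4 (O(k → g)) is O(~g → ~k), and O(~g) is already established, so O(~k).
Premise 5, O(t → k), contraposes to O(~k → ~t); with O(~k) we get O(~t).
Premise 9, O(m → t), contraposes to O(~t → ~m); with O(~t) we get O(~m).
With premise 2, O(~m → ~d), the K-axiom yields O(~d).
Applying K to premise 8 (O(~d → ~w)) and O(~d) yields O(~w).
Premises 3, 7 do not contribute to this derivation.
So O(~w) holds, i.e. F(w). The claim follows.

Yes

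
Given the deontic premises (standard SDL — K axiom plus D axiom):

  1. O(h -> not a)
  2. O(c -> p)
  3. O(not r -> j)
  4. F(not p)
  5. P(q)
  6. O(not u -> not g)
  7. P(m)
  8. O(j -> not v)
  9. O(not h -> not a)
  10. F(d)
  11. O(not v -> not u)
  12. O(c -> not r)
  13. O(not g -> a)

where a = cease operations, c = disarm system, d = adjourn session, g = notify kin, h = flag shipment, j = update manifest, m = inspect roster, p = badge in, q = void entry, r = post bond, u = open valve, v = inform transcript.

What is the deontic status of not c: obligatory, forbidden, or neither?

Premises 1 and 9 are O(h -> not a) and O(not h -> not a); every ideal world satisfies h or not h, so in either case not a holds — hence O(not a).
The contrapositive of premise 13 (O(not g -> a)) is O(not a -> g), and O(not a) is already established, so O(g).
Premise 6 is O(not u -> not g); contrapositively O(g -> u). Since O(g) holds, K gives O(u).
The contrapositive of premise 11 (O(not v -> not u)) is O(u -> v), and O(u) is already established, so O(v).
The contrapositive of premise 8 (O(j -> not v)) is O(v -> not j), and O(v) is already established, so O(not j).
The contrapositive of premise 3 (O(not r -> j)) is O(not j -> r), and O(not j) is already established, so O(r).
Premise 12 is O(c -> not r); contrapositively O(r -> not c). Since O(r) holds, K gives O(not c).
Premises 2, 4, 5, 7, 10 do not contribute to this derivation.
Hence not c is obligatory.

Obligatory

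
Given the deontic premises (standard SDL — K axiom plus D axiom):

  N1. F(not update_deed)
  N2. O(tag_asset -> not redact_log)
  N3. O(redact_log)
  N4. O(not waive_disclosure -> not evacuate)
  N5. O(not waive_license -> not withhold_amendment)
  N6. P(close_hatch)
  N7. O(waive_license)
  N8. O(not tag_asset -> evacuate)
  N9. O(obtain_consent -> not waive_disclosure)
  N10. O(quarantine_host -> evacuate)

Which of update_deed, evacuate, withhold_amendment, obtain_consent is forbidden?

obtain_consent

Premise 3 gives O(redact_log).
The contrapositive of premise 2 (O(tag_asset -> not redact_log)) is O(redact_log -> not tag_asset), and O(redact_log) is already established, so O(not tag_asset).
With premise 8, O(not tag_asset -> evacuate), the K-axiom yields O(evacuate).
The contrapositive of premise 4 (O(not waive_disclosure -> not evacuate)) is O(evacuate -> waive_disclosure), and O(evacuate) is already established, so O(waive_disclosure).
Premise 9, O(obtain_consent -> not waive_disclosure), contraposes to O(waive_disclosure -> not obtain_consent); with O(waive_disclosure) we get O(not obtain_consent).
So O(not obtain_consent) holds, i.e. obtain_consent is forbidden. None of the other listed options is forbidden under the premises.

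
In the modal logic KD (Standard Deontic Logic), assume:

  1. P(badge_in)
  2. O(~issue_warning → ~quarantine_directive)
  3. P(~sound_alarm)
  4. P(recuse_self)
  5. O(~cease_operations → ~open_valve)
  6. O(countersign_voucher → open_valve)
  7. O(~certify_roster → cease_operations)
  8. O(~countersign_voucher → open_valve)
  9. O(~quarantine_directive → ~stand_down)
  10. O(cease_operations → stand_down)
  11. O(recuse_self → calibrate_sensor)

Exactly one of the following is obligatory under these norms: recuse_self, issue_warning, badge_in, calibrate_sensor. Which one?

Premises 8 and 6 cover both cases: O(~countersign_voucher → open_valve) and O(countersign_voucher → open_valve). Since ~countersign_voucher ∨ countersign_voucher is a tautology, O(open_valve) follows.
Premise 5, O(~cease_operations → ~open_valve), contraposes to O(open_valve → cease_operations); with O(open_valve) we get O(cease_operations).
Premise 10 is O(cease_operations → stand_down); since O(cease_operations), deontic closure gives O(stand_down).
Premise 9, O(~quarantine_directive → ~stand_down), contraposes to O(stand_down → quarantine_directive); with O(stand_down) we get O(quarantine_directive).
Premise 2 is O(~issue_warning → ~quarantine_directive); contrapositively O(quarantine_directive → issue_warning). Since O(quarantine_directive) holds, K gives O(issue_warning).
So O(issue_warning) holds — issue_warning is obligatory. None of the other listed options is made obligatory by any chain of premises.

issue_warning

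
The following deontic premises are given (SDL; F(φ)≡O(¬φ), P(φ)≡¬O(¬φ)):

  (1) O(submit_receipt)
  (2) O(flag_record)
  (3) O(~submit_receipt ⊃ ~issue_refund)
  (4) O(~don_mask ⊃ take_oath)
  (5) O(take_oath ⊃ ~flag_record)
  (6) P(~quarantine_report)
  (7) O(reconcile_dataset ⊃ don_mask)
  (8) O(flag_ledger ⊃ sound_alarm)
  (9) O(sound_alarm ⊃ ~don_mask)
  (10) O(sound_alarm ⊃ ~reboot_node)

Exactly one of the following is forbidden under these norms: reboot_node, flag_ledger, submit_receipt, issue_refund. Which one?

flag_ledger

From premise 2 we have O(flag_record).
Premise 5, O(take_oath ⊃ ~flag_record), contraposes to O(flag_record ⊃ ~take_oath); with O(flag_record) we get O(~take_oath).
The contrapositive of premise 4 (O(~don_mask ⊃ take_oath)) is O(~take_oath ⊃ don_mask), and O(~take_oath) is already established, so O(don_mask).
Premise 9 is O(sound_alarm ⊃ ~don_mask); contrapositively O(don_mask ⊃ ~sound_alarm). Since O(don_mask) holds, K gives O(~sound_alarm).
The contrapositive of premise 8 (O(flag_ledger ⊃ sound_alarm)) is O(~sound_alarm ⊃ ~flag_ledger), and O(~sound_alarm) is already established, so O(~flag_ledger).
So O(~flag_ledger) holds, i.e. flag_ledger is forbidden. None of the other listed options is forbidden under the premises.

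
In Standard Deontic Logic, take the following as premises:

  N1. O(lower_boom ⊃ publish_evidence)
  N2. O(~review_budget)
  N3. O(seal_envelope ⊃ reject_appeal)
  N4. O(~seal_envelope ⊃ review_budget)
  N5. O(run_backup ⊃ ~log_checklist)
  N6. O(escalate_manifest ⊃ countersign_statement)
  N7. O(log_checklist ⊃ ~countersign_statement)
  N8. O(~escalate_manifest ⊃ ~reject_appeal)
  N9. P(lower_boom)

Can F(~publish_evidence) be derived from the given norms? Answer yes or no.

Premise 1 is O(lower_boom ⊃ publish_evidence), but O(lower_boom) is not derivable from the premises (the permission P(lower_boom) asserts only ~O(~lower_boom), not O(lower_boom)), so it does not yield O(publish_evidence).
No other premise forces O(publish_evidence). An ideal world satisfying every premise can still have ~publish_evidence true, so F(~publish_evidence) is not derivable.

No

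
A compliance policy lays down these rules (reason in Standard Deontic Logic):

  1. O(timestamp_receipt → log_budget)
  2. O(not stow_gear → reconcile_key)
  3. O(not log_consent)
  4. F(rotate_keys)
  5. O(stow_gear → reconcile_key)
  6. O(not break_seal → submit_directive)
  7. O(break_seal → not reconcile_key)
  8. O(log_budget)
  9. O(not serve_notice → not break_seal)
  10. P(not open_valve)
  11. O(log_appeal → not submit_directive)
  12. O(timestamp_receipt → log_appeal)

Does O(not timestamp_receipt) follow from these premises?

Yes

By case analysis on not stow_gear: premise 2 gives O(not stow_gear → reconcile_key) and premise 5 gives O(stow_gear → reconcile_key), so O(reconcile_key) either way.
Premise 7 is O(break_seal → not reconcile_key); contrapositively O(reconcile_key → not break_seal). Since O(reconcile_key) holds, K gives O(not break_seal).
Applying K to premise 6 (O(not break_seal → submit_directive)) and O(not break_seal) yields O(submit_directive).
The contrapositive of premise 11 (O(log_appeal → not submit_directive)) is O(submit_directive → not log_appeal), and O(submit_directive) is already established, so O(not log_appeal).
Premise 12 is O(timestamp_receipt → log_appeal); contrapositively O(not log_appeal → not timestamp_receipt). Since O(not log_appeal) holds, K gives O(not timestamp_receipt).
Premises 1, 3, 4, 8, 9, 10 do not contribute to this derivation.
So O(not timestamp_receipt) follows.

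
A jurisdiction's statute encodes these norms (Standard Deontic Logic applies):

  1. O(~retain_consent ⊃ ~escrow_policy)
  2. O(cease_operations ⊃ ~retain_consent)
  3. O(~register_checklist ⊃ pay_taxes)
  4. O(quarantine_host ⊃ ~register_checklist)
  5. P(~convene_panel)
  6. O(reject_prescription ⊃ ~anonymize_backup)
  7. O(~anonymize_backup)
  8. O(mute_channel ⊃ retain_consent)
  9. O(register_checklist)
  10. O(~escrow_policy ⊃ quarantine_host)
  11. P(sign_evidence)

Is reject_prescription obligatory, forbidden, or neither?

Neither

Premise 6 is O(reject_prescription ⊃ ~anonymize_backup); even if O(~anonymize_backup) held, inferring O(reject_prescription) would be affirming the consequent — invalid.
No premise or chain of K-axiom applications forces O(reject_prescription), and none forces O(~reject_prescription). So reject_prescription is neither obligatory nor forbidden under these norms.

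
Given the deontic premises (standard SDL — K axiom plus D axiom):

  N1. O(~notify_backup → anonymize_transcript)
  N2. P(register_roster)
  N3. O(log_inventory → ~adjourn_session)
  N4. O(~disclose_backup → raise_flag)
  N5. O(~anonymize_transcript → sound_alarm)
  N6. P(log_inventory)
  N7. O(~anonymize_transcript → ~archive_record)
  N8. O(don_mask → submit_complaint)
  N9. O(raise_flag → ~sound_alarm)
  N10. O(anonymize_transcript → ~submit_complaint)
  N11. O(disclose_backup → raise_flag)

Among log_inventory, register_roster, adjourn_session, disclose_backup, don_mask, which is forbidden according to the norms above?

By case analysis on disclose_backup: premise 11 gives O(disclose_backup → raise_flag) and premise 4 gives O(~disclose_backup → raise_flag), so O(raise_flag) either way.
Premise 9 is O(raise_flag → ~sound_alarm); since O(raise_flag), deontic closure gives O(~sound_alarm).
Premise 5, O(~anonymize_transcript → sound_alarm), contraposes to O(~sound_alarm → anonymize_transcript); with O(~sound_alarm) we get O(anonymize_transcript).
Applying K to premise 10 (O(anonymize_transcript → ~submit_complaint)) and O(anonymize_transcript) yields O(~submit_complaint).
Premise 8, O(don_mask → submit_complaint), contraposes to O(~submit_complaint → ~don_mask); with O(~submit_complaint) we get O(~don_mask).
So O(~don_mask) holds, i.e. don_mask is forbidden. None of the other listed options is forbidden under the premises.

don_mask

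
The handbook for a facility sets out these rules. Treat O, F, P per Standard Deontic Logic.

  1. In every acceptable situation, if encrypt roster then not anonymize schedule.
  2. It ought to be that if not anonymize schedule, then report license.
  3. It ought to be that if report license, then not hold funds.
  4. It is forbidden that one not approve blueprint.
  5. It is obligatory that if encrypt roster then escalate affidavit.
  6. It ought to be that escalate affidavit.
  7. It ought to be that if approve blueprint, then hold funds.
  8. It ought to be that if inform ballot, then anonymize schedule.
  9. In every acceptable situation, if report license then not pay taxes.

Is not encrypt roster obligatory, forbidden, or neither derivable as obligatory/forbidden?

Obligatory

Premise 4, F(¬approve_blueprint), is equivalent to O(approve_blueprint).
From O(approve_blueprint) and premise 7, O(approve_blueprint → hold_funds), we obtain O(hold_funds).
Premise 3, O(report_license → ¬hold_funds), contraposes to O(hold_funds → ¬report_license); with O(hold_funds) we get O(¬report_license).
The contrapositive of premise 2 (O(¬anonymize_schedule → report_license)) is O(¬report_license → anonymize_schedule), and O(¬report_license) is already established, so O(anonymize_schedule).
Premise 1 is O(encrypt_roster → ¬anonymize_schedule); contrapositively O(anonymize_schedule → ¬encrypt_roster). Since O(anonymize_schedule) holds, K gives O(¬encrypt_roster).
Premises 5, 6, 8, 9 do not contribute to this derivation.
Hence ¬encrypt_roster is obligatory.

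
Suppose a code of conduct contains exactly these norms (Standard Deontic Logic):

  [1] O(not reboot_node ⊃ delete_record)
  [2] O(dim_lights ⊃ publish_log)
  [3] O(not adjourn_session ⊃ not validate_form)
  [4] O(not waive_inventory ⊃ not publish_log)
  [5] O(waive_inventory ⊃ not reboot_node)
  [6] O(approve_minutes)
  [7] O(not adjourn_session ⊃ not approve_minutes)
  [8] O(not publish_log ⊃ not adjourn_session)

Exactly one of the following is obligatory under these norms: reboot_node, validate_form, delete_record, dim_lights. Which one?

From premise 6 we have O(approve_minutes).
The contrapositive of premise 7 (O(not adjourn_session ⊃ not approve_minutes)) is O(approve_minutes ⊃ adjourn_session), and O(approve_minutes) is already established, so O(adjourn_session).
The contrapositive of premise 8 (O(not publish_log ⊃ not adjourn_session)) is O(adjourn_session ⊃ publish_log), and O(adjourn_session) is already established, so O(publish_log).
Premise 4, O(not waive_inventory ⊃ not publish_log), contraposes to O(publish_log ⊃ waive_inventory); with O(publish_log) we get O(waive_inventory).
From O(waive_inventory) and premise 5, O(waive_inventory ⊃ not reboot_node), we obtain O(not reboot_node).
Applying K to premise 1 (O(not reboot_node ⊃ delete_record)) and O(not reboot_node) yields O(delete_record).
So O(delete_record) holds — delete_record is obligatory. None of the other listed options is made obligatory by any chain of premises.

delete_record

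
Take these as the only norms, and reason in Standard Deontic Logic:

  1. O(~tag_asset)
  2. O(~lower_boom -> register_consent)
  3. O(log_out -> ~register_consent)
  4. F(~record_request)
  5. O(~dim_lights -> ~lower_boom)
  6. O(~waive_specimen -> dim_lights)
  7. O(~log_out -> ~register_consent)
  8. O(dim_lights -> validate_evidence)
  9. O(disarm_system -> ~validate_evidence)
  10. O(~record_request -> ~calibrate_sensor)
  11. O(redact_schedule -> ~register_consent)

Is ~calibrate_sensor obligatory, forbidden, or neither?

Neither

Premise 10 is O(~record_request -> ~calibrate_sensor), but O(~record_request) is not derivable from the premises, so it does not yield O(~calibrate_sensor).
No premise or chain of K-axiom applications forces O(~calibrate_sensor), and none forces O(calibrate_sensor). So ~calibrate_sensor is neither obligatory nor forbidden under these norms.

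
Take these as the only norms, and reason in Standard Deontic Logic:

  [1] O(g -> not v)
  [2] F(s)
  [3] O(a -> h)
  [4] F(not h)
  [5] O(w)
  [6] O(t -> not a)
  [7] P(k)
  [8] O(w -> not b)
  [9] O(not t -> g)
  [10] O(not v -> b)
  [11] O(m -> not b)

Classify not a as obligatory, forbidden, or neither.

Obligatory

From premise 5 we have O(w).
Applying K to premise 8 (O(w -> not b)) and O(w) yields O(not b).
The contrapositive of premise 10 (O(not v -> b)) is O(not b -> v), and O(not b) is already established, so O(v).
Premise 1 is O(g -> not v); contrapositively O(v -> not g). Since O(v) holds, K gives O(not g).
Premise 9 is O(not t -> g); contrapositively O(not g -> t). Since O(not g) holds, K gives O(t).
With premise 6, O(t -> not a), the K-axiom yields O(not a).
Premises 2, 3, 4, 7, 11 do not contribute to this derivation.
Hence not a is obligatory.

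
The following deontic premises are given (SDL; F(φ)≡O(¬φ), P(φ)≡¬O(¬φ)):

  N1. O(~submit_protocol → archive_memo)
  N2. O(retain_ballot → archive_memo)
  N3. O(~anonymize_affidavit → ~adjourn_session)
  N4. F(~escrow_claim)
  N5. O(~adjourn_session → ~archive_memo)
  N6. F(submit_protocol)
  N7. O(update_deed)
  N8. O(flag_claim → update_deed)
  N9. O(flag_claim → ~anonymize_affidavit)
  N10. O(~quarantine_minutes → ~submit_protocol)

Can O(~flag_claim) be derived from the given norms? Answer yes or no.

Yes

F(submit_protocol) at premise 6 means O(~submit_protocol).
With premise 1, O(~submit_protocol → archive_memo), the K-axiom yields O(archive_memo).
Premise 5, O(~adjourn_session → ~archive_memo), contraposes to O(archive_memo → adjourn_session); with O(archive_memo) we get O(adjourn_session).
Premise 3 is O(~anonymize_affidavit → ~adjourn_session); contrapositively O(adjourn_session → anonymize_affidavit). Since O(adjourn_session) holds, K gives O(anonymize_affidavit).
Premise 9 is O(flag_claim → ~anonymize_affidavit); contrapositively O(anonymize_affidavit → ~flag_claim). Since O(anonymize_affidavit) holds, K gives O(~flag_claim).
Premises 2, 4, 7, 8, 10 do not contribute to this derivation.
So O(~flag_claim) follows.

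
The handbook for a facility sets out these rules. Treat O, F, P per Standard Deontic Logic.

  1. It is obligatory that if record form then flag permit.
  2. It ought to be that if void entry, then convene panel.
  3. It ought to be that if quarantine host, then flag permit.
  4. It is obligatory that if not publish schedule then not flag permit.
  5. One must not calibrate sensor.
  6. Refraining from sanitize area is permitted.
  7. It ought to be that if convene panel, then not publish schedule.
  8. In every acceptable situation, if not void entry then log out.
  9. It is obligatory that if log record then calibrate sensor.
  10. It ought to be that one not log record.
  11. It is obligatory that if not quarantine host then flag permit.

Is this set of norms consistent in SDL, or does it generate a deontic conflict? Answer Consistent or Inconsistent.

Consistent

Premise 9 is O(log_record → calibrate_sensor), but O(log_record) is not derivable from the premises, so it does not yield O(calibrate_sensor).
So O(calibrate_sensor) is not derivable, and the apparent clash with O(¬calibrate_sensor) does not arise.
A world satisfying every obligation exists (e.g. calibrate_sensor=false, convene_panel=false, flag_permit=true, log_out=true, log_record=false, publish_schedule=true, quarantine_host=false, record_form=false, sanitize_area=false, void_entry=false); no atom is both obligatory and forbidden, so the set is consistent.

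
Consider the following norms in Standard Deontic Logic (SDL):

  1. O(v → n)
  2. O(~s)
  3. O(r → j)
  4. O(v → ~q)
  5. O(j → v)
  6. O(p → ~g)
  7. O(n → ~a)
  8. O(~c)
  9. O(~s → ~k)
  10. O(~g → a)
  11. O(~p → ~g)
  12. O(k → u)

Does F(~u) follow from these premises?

No

Premise 12 is O(k → u), but O(k) is not derivable from the premises, so it does not yield O(u).
No other premise forces O(u). An ideal world satisfying every premise can still have ~u true, so F(~u) is not derivable.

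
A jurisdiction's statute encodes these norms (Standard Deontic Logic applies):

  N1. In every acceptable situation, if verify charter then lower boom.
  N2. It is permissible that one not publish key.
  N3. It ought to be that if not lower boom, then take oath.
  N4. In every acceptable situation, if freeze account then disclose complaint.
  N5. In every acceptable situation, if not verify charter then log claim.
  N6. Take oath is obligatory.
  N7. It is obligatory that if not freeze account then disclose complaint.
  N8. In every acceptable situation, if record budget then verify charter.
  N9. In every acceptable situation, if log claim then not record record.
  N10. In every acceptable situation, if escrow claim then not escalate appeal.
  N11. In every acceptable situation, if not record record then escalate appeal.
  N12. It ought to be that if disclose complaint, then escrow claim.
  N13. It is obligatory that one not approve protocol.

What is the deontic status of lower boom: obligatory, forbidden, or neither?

Obligatory

Premises 7 and 4 are O(¬freeze_account → disclose_complaint) and O(freeze_account → disclose_complaint); every ideal world satisfies ¬freeze_account or freeze_account, so in either case disclose_complaint holds — hence O(disclose_complaint).
Premise 12 is O(disclose_complaint → escrow_claim); since O(disclose_complaint), deontic closure gives O(escrow_claim).
Applying K to premise 10 (O(escrow_claim → ¬escalate_appeal)) and O(escrow_claim) yields O(¬escalate_appeal).
Premise 11 is O(¬record_record → escalate_appeal); contrapositively O(¬escalate_appeal → record_record). Since O(¬escalate_appeal) holds, K gives O(record_record).
Premise 9, O(log_claim → ¬record_record), contraposes to O(record_record → ¬log_claim); with O(record_record) we get O(¬log_claim).
Premise 5 is O(¬verify_charter → log_claim); contrapositively O(¬log_claim → verify_charter). Since O(¬log_claim) holds, K gives O(verify_charter).
Applying K to premise 1 (O(verify_charter → lower_boom)) and O(verify_charter) yields O(lower_boom).
Premises 2, 3, 6, 8, 13 do not contribute to this derivation.
Hence lower_boom is obligatory.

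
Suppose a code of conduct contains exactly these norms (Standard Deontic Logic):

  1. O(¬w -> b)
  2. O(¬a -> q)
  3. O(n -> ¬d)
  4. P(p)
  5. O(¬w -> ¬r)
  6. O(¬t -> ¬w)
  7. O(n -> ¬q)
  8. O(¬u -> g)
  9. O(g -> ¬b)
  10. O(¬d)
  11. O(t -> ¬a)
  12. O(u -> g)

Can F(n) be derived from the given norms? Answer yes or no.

By case analysis on u: premise 12 gives O(u -> g) and premise 8 gives O(¬u -> g), so O(g) either way.
From O(g) and premise 9, O(g -> ¬b), we obtain O(¬b).
Premise 1 is O(¬w -> b); contrapositively O(¬b -> w). Since O(¬b) holds, K gives O(w).
The contrapositive of premise 6 (O(¬t -> ¬w)) is O(w -> t), and O(w) is already established, so O(t).
With premise 11, O(t -> ¬a), the K-axiom yields O(¬a).
From O(¬a) and premise 2, O(¬a -> q), we obtain O(q).
Premise 7 is O(n -> ¬q); contrapositively O(q -> ¬n). Since O(q) holds, K gives O(¬n).
Premises 3, 4, 5, 10 do not contribute to this derivation.
So O(¬n) holds, i.e. F(n). The claim follows.

Yes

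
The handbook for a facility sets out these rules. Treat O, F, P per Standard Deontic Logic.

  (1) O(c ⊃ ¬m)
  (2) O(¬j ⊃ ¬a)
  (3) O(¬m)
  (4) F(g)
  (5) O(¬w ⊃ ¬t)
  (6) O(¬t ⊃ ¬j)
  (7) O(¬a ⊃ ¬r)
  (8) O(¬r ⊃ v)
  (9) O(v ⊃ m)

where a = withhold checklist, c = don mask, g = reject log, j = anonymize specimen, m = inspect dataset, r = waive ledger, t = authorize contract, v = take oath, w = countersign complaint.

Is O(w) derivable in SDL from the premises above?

From premise 3 we have O(¬m).
Premise 9 is O(v ⊃ m); contrapositively O(¬m ⊃ ¬v). Since O(¬m) holds, K gives O(¬v).
Premise 8, O(¬r ⊃ v), contraposes to O(¬v ⊃ r); with O(¬v) we get O(r).
Premise 7 is O(¬a ⊃ ¬r); contrapositively O(r ⊃ a). Since O(r) holds, K gives O(a).
Premise 2 is O(¬j ⊃ ¬a); contrapositively O(a ⊃ j). Since O(a) holds, K gives O(j).
Premise 6, O(¬t ⊃ ¬j), contraposes to O(j ⊃ t); with O(j) we get O(t).
Premise 5 is O(¬w ⊃ ¬t); contrapositively O(t ⊃ w). Since O(t) holds, K gives O(w).
Premises 1, 4 do not contribute to this derivation.
So O(w) follows.

Yes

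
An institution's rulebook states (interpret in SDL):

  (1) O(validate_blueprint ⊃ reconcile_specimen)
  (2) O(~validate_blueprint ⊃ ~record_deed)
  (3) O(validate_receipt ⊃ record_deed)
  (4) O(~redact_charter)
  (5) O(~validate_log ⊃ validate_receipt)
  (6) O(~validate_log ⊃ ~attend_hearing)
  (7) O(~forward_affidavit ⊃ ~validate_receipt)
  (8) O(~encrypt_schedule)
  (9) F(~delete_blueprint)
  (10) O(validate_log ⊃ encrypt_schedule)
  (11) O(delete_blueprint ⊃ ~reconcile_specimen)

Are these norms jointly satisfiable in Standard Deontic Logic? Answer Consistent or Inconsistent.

Inconsistent

Premise 9, F(~delete_blueprint), is equivalent to O(delete_blueprint).
Premise 11 is O(delete_blueprint ⊃ ~reconcile_specimen); since O(delete_blueprint), deontic closure gives O(~reconcile_specimen).
The contrapositive of premise 1 (O(validate_blueprint ⊃ reconcile_specimen)) is O(~reconcile_specimen ⊃ ~validate_blueprint), and O(~reconcile_specimen) is already established, so O(~validate_blueprint).
Premise 2 is O(~validate_blueprint ⊃ ~record_deed); since O(~validate_blueprint), deontic closure gives O(~record_deed).
The contrapositive of premise 3 (O(validate_receipt ⊃ record_deed)) is O(~record_deed ⊃ ~validate_receipt), and O(~record_deed) is already established, so O(~validate_receipt).
Premise 5, O(~validate_log ⊃ validate_receipt), contraposes to O(~validate_receipt ⊃ validate_log); with O(~validate_receipt) we get O(validate_log).
Applying K to premise 10 (O(validate_log ⊃ encrypt_schedule)) and O(validate_log) yields O(encrypt_schedule).
However, premise 8 gives O(~encrypt_schedule).
We now have both O(encrypt_schedule) and O(~encrypt_schedule) — encrypt_schedule is simultaneously obligatory and forbidden, violating the D-axiom.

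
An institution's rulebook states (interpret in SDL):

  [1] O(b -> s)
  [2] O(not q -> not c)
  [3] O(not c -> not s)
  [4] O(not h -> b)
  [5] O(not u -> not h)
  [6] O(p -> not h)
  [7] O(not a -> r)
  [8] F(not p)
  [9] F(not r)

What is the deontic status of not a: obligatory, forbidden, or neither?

Neither

Premise 7 is O(not a -> r); even if O(r) held, inferring O(not a) would be affirming the consequent — invalid.
No premise or chain of K-axiom applications forces O(not a), and none forces O(a). So not a is neither obligatory nor forbidden under these norms.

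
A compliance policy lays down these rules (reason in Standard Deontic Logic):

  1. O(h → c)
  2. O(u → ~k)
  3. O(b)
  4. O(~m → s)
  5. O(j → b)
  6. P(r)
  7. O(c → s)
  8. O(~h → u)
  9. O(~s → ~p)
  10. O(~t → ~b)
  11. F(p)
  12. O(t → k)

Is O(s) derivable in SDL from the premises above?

Yes

Premise 3 states O(b) outright.
The contrapositive of premise 10 (O(~t → ~b)) is O(b → t), and O(b) is already established, so O(t).
With premise 12, O(t → k), the K-axiom yields O(k).
Premise 2 is O(u → ~k); contrapositively O(k → ~u). Since O(k) holds, K gives O(~u).
Premise 8, O(~h → u), contraposes to O(~u → h); with O(~u) we get O(h).
Premise 1 is O(h → c); since O(h), deontic closure gives O(c).
From O(c) and premise 7, O(c → s), we obtain O(s).
Premises 4, 5, 6, 9, 11 do not contribute to this derivation.
So O(s) follows.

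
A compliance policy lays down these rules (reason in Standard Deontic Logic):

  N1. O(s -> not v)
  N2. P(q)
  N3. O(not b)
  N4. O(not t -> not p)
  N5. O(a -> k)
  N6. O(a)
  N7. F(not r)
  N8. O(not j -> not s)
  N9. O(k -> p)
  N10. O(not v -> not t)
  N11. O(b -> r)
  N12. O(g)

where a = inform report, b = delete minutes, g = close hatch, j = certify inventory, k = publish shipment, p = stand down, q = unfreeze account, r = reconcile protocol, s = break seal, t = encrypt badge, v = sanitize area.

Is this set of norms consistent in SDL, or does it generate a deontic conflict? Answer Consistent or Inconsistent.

Premise 11 is O(b -> r); even if O(r) held, inferring O(b) would be affirming the consequent — invalid.
So O(b) is not derivable, and the apparent clash with O(not b) does not arise.
A world satisfying every obligation exists (e.g. a=true, b=false, g=true, j=false, k=true, p=true, q=false, r=true, s=false, t=true, v=true); no atom is both obligatory and forbidden, so the set is consistent.

Consistent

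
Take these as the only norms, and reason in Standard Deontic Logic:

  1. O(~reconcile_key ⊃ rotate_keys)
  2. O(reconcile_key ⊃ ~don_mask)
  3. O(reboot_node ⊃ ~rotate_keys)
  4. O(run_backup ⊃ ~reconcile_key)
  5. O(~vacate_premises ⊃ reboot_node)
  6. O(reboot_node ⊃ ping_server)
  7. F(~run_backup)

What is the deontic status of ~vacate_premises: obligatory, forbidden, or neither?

F(~run_backup) at premise 7 means O(run_backup).
With premise 4, O(run_backup ⊃ ~reconcile_key), the K-axiom yields O(~reconcile_key).
With premise 1, O(~reconcile_key ⊃ rotate_keys), the K-axiom yields O(rotate_keys).
Premise 3, O(reboot_node ⊃ ~rotate_keys), contraposes to O(rotate_keys ⊃ ~reboot_node); with O(rotate_keys) we get O(~reboot_node).
Premise 5, O(~vacate_premises ⊃ reboot_node), contraposes to O(~reboot_node ⊃ vacate_premises); with O(~reboot_node) we get O(vacate_premises).
Premises 2, 6 do not contribute to this derivation.
Thus O(vacate_premises), which is F(~vacate_premises): ~vacate_premises is forbidden.

Forbidden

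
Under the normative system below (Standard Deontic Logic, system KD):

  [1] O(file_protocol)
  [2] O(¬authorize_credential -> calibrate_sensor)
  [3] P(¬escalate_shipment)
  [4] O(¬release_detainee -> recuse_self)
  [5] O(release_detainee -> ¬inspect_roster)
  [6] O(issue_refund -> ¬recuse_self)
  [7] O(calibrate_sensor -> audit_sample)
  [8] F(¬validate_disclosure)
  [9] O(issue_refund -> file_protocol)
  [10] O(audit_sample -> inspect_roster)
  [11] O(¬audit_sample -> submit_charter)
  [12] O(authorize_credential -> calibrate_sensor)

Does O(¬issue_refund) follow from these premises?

Premises 2 and 12 are O(¬authorize_credential -> calibrate_sensor) and O(authorize_credential -> calibrate_sensor); every ideal world satisfies ¬authorize_credential or authorize_credential, so in either case calibrate_sensor holds — hence O(calibrate_sensor).
From O(calibrate_sensor) and premise 7, O(calibrate_sensor -> audit_sample), we obtain O(audit_sample).
With premise 10, O(audit_sample -> inspect_roster), the K-axiom yields O(inspect_roster).
Premise 5, O(release_detainee -> ¬inspect_roster), contraposes to O(inspect_roster -> ¬release_detainee); with O(inspect_roster) we get O(¬release_detainee).
With premise 4, O(¬release_detainee -> recuse_self), the K-axiom yields O(recuse_self).
Premise 6 is O(issue_refund -> ¬recuse_self); contrapositively O(recuse_self -> ¬issue_refund). Since O(recuse_self) holds, K gives O(¬issue_refund).
Premises 1, 3, 8, 9, 11 do not contribute to this derivation.
So O(¬issue_refund) follows.

Yes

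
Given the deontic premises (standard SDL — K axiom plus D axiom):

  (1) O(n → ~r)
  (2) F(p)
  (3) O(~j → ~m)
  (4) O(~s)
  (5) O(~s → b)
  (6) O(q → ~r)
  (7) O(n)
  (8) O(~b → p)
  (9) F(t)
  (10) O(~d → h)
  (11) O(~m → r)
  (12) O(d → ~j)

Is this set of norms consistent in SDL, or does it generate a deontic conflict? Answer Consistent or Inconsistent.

Consistent

Premise 8 is O(~b → p), but O(~b) is not derivable from the premises, so it does not yield O(p).
So O(p) is not derivable, and the apparent clash with O(~p) does not arise.
A world satisfying every obligation exists (e.g. b=true, d=false, h=true, j=true, m=true, n=true, p=false, q=false, r=false, s=false, t=false); no atom is both obligatory and forbidden, so the set is consistent.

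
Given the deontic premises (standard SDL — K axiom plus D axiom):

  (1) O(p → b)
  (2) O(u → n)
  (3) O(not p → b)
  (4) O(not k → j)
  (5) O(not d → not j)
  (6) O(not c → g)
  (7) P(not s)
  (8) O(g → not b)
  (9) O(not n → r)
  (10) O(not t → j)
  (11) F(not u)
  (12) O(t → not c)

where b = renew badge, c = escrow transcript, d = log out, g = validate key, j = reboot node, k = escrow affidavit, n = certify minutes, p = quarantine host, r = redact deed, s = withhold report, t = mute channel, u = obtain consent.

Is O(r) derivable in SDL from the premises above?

No

Premise 9 is O(not n → r), but O(not n) is not derivable from the premises, so it does not yield O(r).
No other premise forces O(r). An ideal world satisfying every premise can still have r false, so O(r) is not derivable.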